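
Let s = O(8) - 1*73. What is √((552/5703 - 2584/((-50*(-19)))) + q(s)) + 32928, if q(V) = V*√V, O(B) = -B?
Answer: 32928 + 3*√(-26332652 - 7317947025*I)/9505 ≈ 32947.0 - 19.126*I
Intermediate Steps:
s = -81 (s = -1*8 - 1*73 = -8 - 73 = -81)
q(V) = V^(3/2)
√((552/5703 - 2584/((-50*(-19)))) + q(s)) + 32928 = √((552/5703 - 2584/((-50*(-19)))) + (-81)^(3/2)) + 32928 = √((552*(1/5703) - 2584/950) - 729*I) + 32928 = √((184/1901 - 2584*1/950) - 729*I) + 32928 = √((184/1901 - 68/25) - 729*I) + 32928 = √(-124668/47525 - 729*I) + 32928 = 32928 + √(-124668/47525 - 729*I)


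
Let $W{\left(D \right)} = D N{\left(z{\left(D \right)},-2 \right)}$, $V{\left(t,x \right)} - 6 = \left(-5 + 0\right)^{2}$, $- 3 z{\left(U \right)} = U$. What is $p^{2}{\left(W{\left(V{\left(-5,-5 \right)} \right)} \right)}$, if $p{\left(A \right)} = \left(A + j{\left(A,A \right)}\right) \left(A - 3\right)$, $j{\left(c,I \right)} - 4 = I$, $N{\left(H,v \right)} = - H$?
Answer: $\frac{3389899604224}{81} \approx 4.1851 \cdot 10^{10}$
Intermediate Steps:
$z{\left(U \right)} = - \frac{U}{3}$
$V{\left(t,x \right)} = 31$ ($V{\left(t,x \right)} = 6 + \left(-5 + 0\right)^{2} = 6 + \left(-5\right)^{2} = 6 + 25 = 31$)
$j{\left(c,I \right)} = 4 + I$
$W{\left(D \right)} = \frac{D^{2}}{3}$ ($W{\left(D \right)} = D \left(- \frac{\left(-1\right) D}{3}\right) = D \frac{D}{3} = \frac{D^{2}}{3}$)
$p{\left(A \right)} = \left(-3 + A\right) \left(4 + 2 A\right)$ ($p{\left(A \right)} = \left(A + \left(4 + A\right)\right) \left(A - 3\right) = \left(4 + 2 A\right) \left(-3 + A\right) = \left(-3 + A\right) \left(4 + 2 A\right)$)
$p^{2}{\left(W{\left(V{\left(-5,-5 \right)} \right)} \right)} = \left(-12 - 2 \frac{31^{2}}{3} + 2 \left(\frac{31^{2}}{3}\right)^{2}\right)^{2} = \left(-12 - 2 \cdot \frac{1}{3} \cdot 961 + 2 \left(\frac{1}{3} \cdot 961\right)^{2}\right)^{2} = \left(-12 - \frac{1922}{3} + 2 \left(\frac{961}{3}\right)^{2}\right)^{2} = \left(-12 - \frac{1922}{3} + 2 \cdot \frac{923521}{9}\right)^{2} = \left(-12 - \frac{1922}{3} + \frac{1847042}{9}\right)^{2} = \left(\frac{1841168}{9}\right)^{2} = \frac{3389899604224}{81}$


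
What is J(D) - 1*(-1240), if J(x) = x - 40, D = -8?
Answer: 1192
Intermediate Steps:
J(x) = -40 + x
J(D) - 1*(-1240) = (-40 - 8) - 1*(-1240) = -48 + 1240 = 1192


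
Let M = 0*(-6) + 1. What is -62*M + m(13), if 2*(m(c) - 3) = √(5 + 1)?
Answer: -59 + √6/2 ≈ -57.775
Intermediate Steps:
M = 1 (M = 0 + 1 = 1)
m(c) = 3 + √6/2 (m(c) = 3 + √(5 + 1)/2 = 3 + √6/2)
-62*M + m(13) = -62*1 + (3 + √6/2) = -62 + (3 + √6/2) = -59 + √6/2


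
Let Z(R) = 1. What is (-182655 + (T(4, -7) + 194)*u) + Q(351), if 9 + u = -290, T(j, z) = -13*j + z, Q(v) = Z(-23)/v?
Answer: -78280019/351 ≈ -2.2302e+5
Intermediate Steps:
Q(v) = 1/v
T(j, z) = z - 13*j
u = -299 (u = -9 - 290 = -299)
(-182655 + (T(4, -7) + 194)*u) + Q(351) = (-182655 + ((-7 - 13*4) + 194)*(-299)) + 1/351 = (-182655 + ((-7 - 52) + 194)*(-299)) + 1/351 = (-182655 + (-59 + 194)*(-299)) + 1/351 = (-182655 + 135*(-299)) + 1/351 = (-182655 - 40365) + 1/351 = -223020 + 1/351 = -78280019/351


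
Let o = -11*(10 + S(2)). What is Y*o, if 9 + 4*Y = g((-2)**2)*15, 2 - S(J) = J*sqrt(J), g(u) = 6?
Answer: -2673 + 891*sqrt(2)/2 ≈ -2043.0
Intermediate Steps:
S(J) = 2 - J**(3/2) (S(J) = 2 - J*sqrt(J) = 2 - J**(3/2))
o = -132 + 22*sqrt(2) (o = -11*(10 + (2 - 2**(3/2))) = -11*(10 + (2 - 2*sqrt(2))) = -11*(12 - 2*sqrt(2)) = -132 + 22*sqrt(2) ≈ -100.89)
Y = 81/4 (Y = -9/4 + (6*15)/4 = -9/4 + (1/4)*90 = -9/4 + 45/2 = 81/4 ≈ 20.250)
Y*o = 81*(-132 + 22*sqrt(2))/4 = -2673 + 891*sqrt(2)/2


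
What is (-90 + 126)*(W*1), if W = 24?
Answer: 864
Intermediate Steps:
(-90 + 126)*(W*1) = (-90 + 126)*(24*1) = 36*24 = 864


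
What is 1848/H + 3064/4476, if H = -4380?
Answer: 107264/408435 ≈ 0.26262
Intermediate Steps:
1848/H + 3064/4476 = 1848/(-4380) + 3064/4476 = 1848*(-1/4380) + 3064*(1/4476) = -154/365 + 766/1119 = 107264/408435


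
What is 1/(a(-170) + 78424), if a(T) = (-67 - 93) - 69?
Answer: 1/78195 ≈ 1.2789e-5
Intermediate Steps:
a(T) = -229 (a(T) = -160 - 69 = -229)
1/(a(-170) + 78424) = 1/(-229 + 78424) = 1/78195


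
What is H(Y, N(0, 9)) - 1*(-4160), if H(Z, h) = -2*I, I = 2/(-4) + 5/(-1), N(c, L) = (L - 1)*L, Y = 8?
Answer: 4171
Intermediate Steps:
N(c, L) = L*(-1 + L) (N(c, L) = (-1 + L)*L = L*(-1 + L))
I = -11/2 (I = 2*(-1/4) + 5*(-1) = -1/2 - 5 = -11/2 ≈ -5.5000)
H(Z, h) = 11 (H(Z, h) = -2*(-11/2) = 11)
H(Y, N(0, 9)) - 1*(-4160) = 11 - 1*(-4160) = 11 + 4160 = 4171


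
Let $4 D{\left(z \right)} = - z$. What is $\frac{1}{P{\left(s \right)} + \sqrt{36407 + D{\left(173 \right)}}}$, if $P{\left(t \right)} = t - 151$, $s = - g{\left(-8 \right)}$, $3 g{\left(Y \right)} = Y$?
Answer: $\frac{1068}{103399} + \frac{18 \sqrt{145455}}{516995} \approx 0.023607$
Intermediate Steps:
$D{\left(z \right)} = - \frac{z}{4}$ ($D{\left(z \right)} = \frac{\left(-1\right) z}{4} = - \frac{z}{4}$)
$g{\left(Y \right)} = \frac{Y}{3}$
$s = \frac{8}{3}$ ($s = - \frac{-8}{3} = \left(-1\right) \left(- \frac{8}{3}\right) = \frac{8}{3} \approx 2.6667$)
$P{\left(t \right)} = -151 + t$
$\frac{1}{P{\left(s \right)} + \sqrt{36407 + D{\left(173 \right)}}} = \frac{1}{\left(-151 + \frac{8}{3}\right) + \sqrt{36407 - \frac{173}{4}}} = \frac{1}{- \frac{445}{3} + \sqrt{36407 - \frac{173}{4}}} = \frac{1}{- \frac{445}{3} + \sqrt{\frac{145455}{4}}} = \frac{1}{- \frac{445}{3} + \frac{\sqrt{145455}}{2}}$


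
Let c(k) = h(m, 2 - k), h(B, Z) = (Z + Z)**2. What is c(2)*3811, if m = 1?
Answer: 0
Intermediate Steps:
h(B, Z) = 4*Z**2 (h(B, Z) = (2*Z)**2 = 4*Z**2)
c(k) = 4*(2 - k)**2
c(2)*3811 = (4*(-2 + 2)**2)*3811 = (4*0**2)*3811 = (4*0)*3811 = 0*3811 = 0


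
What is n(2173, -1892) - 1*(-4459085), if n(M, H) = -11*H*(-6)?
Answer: 4334213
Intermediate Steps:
n(M, H) = 66*H
n(2173, -1892) - 1*(-4459085) = 66*(-1892) - 1*(-4459085) = -124872 + 4459085 = 4334213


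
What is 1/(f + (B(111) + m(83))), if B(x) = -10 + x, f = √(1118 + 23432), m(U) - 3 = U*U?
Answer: 6993/48877499 - 5*√982/48877499 ≈ 0.00013987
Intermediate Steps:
m(U) = 3 + U² (m(U) = 3 + U*U = 3 + U²)
f = 5*√982 (f = √24550 = 5*√982 ≈ 156.68)
1/(f + (B(111) + m(83))) = 1/(5*√982 + ((-10 + 111) + (3 + 83²))) = 1/(5*√982 + (101 + (3 + 6889))) = 1/(5*√982 + (101 + 6892)) = 1/(5*√982 + 6993) = 1/(6993 + 5*√982)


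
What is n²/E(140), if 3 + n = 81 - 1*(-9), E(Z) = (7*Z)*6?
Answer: 2523/1960 ≈ 1.2872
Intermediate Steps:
E(Z) = 42*Z
n = 87 (n = -3 + (81 - 1*(-9)) = -3 + (81 + 9) = -3 + 90 = 87)
n²/E(140) = 87²/((42*140)) = 7569/5880 = 7569*(1/5880) = 2523/1960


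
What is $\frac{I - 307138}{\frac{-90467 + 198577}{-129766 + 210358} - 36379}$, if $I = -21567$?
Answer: $\frac{13245496680}{1465874129} \approx 9.0359$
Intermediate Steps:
$\frac{I - 307138}{\frac{-90467 + 198577}{-129766 + 210358} - 36379} = \frac{-21567 - 307138}{\frac{-90467 + 198577}{-129766 + 210358} - 36379} = - \frac{328705}{\frac{108110}{80592} - 36379} = - \frac{328705}{108110 \cdot \frac{1}{80592} - 36379} = - \frac{328705}{\frac{54055}{40296} - 36379} = - \frac{328705}{- \frac{1465874129}{40296}} = \left(-328705\right) \left(- \frac{40296}{1465874129}\right) = \frac{13245496680}{1465874129}$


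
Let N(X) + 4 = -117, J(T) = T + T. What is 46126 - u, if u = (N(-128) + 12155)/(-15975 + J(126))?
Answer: 725251132/15723 ≈ 46127.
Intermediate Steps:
J(T) = 2*T
N(X) = -121 (N(X) = -4 - 117 = -121)
u = -12034/15723 (u = (-121 + 12155)/(-15975 + 2*126) = 12034/(-15975 + 252) = 12034/(-15723) = 12034*(-1/15723) = -12034/15723 ≈ -0.76538)
46126 - u = 46126 - 1*(-12034/15723) = 46126 + 12034/15723 = 725251132/15723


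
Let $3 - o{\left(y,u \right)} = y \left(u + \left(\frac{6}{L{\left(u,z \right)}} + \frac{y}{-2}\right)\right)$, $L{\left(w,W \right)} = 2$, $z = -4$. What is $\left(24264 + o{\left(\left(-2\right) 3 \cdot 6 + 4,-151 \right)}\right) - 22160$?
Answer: $-2117$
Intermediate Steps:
$o{\left(y,u \right)} = 3 - y \left(3 + u - \frac{y}{2}\right)$ ($o{\left(y,u \right)} = 3 - y \left(u + \left(\frac{6}{2} + \frac{y}{-2}\right)\right) = 3 - y \left(u + \left(6 \cdot \frac{1}{2} + y \left(- \frac{1}{2}\right)\right)\right) = 3 - y \left(u - \left(-3 + \frac{y}{2}\right)\right) = 3 - y \left(3 + u - \frac{y}{2}\right)$)
$\left(24264 + o{\left(\left(-2\right) 3 \cdot 6 + 4,-151 \right)}\right) - 22160 = \left(24264 + \left(3 + \frac{\left(\left(-2\right) 3 \cdot 6 + 4\right)^{2}}{2} - 3 \left(\left(-2\right) 3 \cdot 6 + 4\right) - - 151 \left(\left(-2\right) 3 \cdot 6 + 4\right)\right)\right) - 22160 = \left(24264 + \left(3 + \frac{\left(\left(-6\right) 6 + 4\right)^{2}}{2} - 3 \left(\left(-6\right) 6 + 4\right) - - 151 \left(\left(-6\right) 6 + 4\right)\right)\right) - 22160 = \left(24264 + \left(3 + \frac{\left(-36 + 4\right)^{2}}{2} - 3 \left(-36 + 4\right) - - 151 \left(-36 + 4\right)\right)\right) - 22160 = \left(24264 + \left(3 + \frac{\left(-32\right)^{2}}{2} - -96 - \left(-151\right) \left(-32\right)\right)\right) - 22160 = \left(24264 + \left(3 + \frac{1}{2} \cdot 1024 + 96 - 4832\right)\right) - 22160 = \left(24264 + \left(3 + 512 + 96 - 4832\right)\right) - 22160 = \left(24264 - 4221\right) - 22160 = 20043 - 22160 = -2117$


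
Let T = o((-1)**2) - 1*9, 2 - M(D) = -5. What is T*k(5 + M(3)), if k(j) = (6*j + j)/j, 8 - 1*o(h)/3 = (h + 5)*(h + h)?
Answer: -147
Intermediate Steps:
M(D) = 7 (M(D) = 2 - 1*(-5) = 2 + 5 = 7)
o(h) = 24 - 6*h*(5 + h) (o(h) = 24 - 3*(h + 5)*(h + h) = 24 - 3*(5 + h)*2*h = 24 - 6*h*(5 + h))
k(j) = 7 (k(j) = (7*j)/j = 7)
T = -21 (T = (24 - 30*(-1)**2 - 6*((-1)**2)**2) - 1*9 = (24 - 30*1 - 6*1**2) - 9 = (24 - 30 - 6*1) - 9 = (24 - 30 - 6) - 9 = -12 - 9 = -21)
T*k(5 + M(3)) = -21*7 = -147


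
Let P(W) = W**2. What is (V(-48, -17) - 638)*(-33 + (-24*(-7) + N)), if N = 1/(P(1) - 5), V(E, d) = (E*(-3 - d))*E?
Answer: 8521051/2 ≈ 4.2605e+6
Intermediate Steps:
V(E, d) = E**2*(-3 - d)
N = -1/4 (N = 1/(1**2 - 5) = 1/(1 - 5) = 1/(-4) = -1/4 ≈ -0.25000)
(V(-48, -17) - 638)*(-33 + (-24*(-7) + N)) = ((-48)**2*(-3 - 1*(-17)) - 638)*(-33 + (-24*(-7) - 1/4)) = (2304*(-3 + 17) - 638)*(-33 + (168 - 1/4)) = (2304*14 - 638)*(-33 + 671/4) = (32256 - 638)*(539/4) = 31618*(539/4) = 8521051/2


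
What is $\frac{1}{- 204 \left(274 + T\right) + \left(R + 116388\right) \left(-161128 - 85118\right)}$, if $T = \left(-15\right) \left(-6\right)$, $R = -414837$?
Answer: $\frac{1}{73491798198} \approx 1.3607 \cdot 10^{-11}$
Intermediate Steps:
$T = 90$
$\frac{1}{- 204 \left(274 + T\right) + \left(R + 116388\right) \left(-161128 - 85118\right)} = \frac{1}{- 204 \left(274 + 90\right) + \left(-414837 + 116388\right) \left(-161128 - 85118\right)} = \frac{1}{\left(-204\right) 364 - -73491872454} = \frac{1}{-74256 + 73491872454} = \frac{1}{73491798198}$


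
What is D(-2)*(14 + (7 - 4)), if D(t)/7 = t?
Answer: -238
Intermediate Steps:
D(t) = 7*t
D(-2)*(14 + (7 - 4)) = (7*(-2))*(14 + (7 - 4)) = -14*(14 + 3) = -14*17 = -238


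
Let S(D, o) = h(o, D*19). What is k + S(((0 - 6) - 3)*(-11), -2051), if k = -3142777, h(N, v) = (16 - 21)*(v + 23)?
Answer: -3152297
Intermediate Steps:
h(N, v) = -115 - 5*v (h(N, v) = -5*(23 + v) = -115 - 5*v)
S(D, o) = -115 - 95*D (S(D, o) = -115 - 5*D*19 = -115 - 95*D)
k + S(((0 - 6) - 3)*(-11), -2051) = -3142777 + (-115 - 95*((0 - 6) - 3)*(-11)) = -3142777 + (-115 - 95*(-6 - 3)*(-11)) = -3142777 + (-115 - (-855)*(-11)) = -3142777 + (-115 - 95*99) = -3142777 + (-115 - 9405) = -3142777 - 9520 = -3152297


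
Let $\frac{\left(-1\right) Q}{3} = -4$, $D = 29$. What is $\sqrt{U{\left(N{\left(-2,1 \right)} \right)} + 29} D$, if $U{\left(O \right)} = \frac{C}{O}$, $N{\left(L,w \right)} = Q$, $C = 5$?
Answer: $\frac{29 \sqrt{1059}}{6} \approx 157.29$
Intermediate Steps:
$Q = 12$ ($Q = \left(-3\right) \left(-4\right) = 12$)
$N{\left(L,w \right)} = 12$
$U{\left(O \right)} = \frac{5}{O}$
$\sqrt{U{\left(N{\left(-2,1 \right)} \right)} + 29} D = \sqrt{\frac{5}{12} + 29} \cdot 29 = \sqrt{\frac{353}{12}} \cdot 29 = \frac{\sqrt{1059}}{6} \cdot 29 = \frac{29 \sqrt{1059}}{6}$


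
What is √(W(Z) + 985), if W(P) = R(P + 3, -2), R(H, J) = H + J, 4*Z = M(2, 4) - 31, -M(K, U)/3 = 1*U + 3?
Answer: √973 ≈ 31.193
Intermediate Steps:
M(K, U) = -9 - 3*U (M(K, U) = -3*(1*U + 3) = -3*(U + 3) = -3*(3 + U) = -9 - 3*U)
Z = -13 (Z = ((-9 - 3*4) - 31)/4 = ((-9 - 12) - 31)/4 = (-21 - 31)/4 = (¼)*(-52) = -13)
W(P) = 1 + P (W(P) = (P + 3) - 2 = (3 + P) - 2 = 1 + P)
√(W(Z) + 985) = √((1 - 13) + 985) = √(-12 + 985) = √973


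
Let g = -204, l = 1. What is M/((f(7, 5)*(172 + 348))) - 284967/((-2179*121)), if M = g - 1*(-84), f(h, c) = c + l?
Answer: 7145483/6855134 ≈ 1.0424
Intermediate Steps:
f(h, c) = 1 + c (f(h, c) = c + 1 = 1 + c)
M = -120 (M = -204 - 1*(-84) = -204 + 84 = -120)
M/((f(7, 5)*(172 + 348))) - 284967/((-2179*121)) = -120*1/((1 + 5)*(172 + 348)) - 284967/((-2179*121)) = -120/(6*520) - 284967/(-263659) = -120/3120 - 284967*(-1/263659) = -120*1/3120 + 284967/263659 = -1/26 + 284967/263659 = 7145483/6855134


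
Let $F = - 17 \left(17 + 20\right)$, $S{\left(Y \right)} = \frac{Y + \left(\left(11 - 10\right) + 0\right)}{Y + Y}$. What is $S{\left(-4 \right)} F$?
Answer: $- \frac{1887}{8} \approx -235.88$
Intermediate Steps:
$S{\left(Y \right)} = \frac{1 + Y}{2 Y}$ ($S{\left(Y \right)} = \frac{Y + \left(1 + 0\right)}{2 Y} = \left(Y + 1\right) \frac{1}{2 Y} = \left(1 + Y\right) \frac{1}{2 Y} = \frac{1 + Y}{2 Y}$)
$F = -629$ ($F = \left(-17\right) 37 = -629$)
$S{\left(-4 \right)} F = \frac{1 - 4}{2 \left(-4\right)} \left(-629\right) = \frac{1}{2} \left(- \frac{1}{4}\right) \left(-3\right) \left(-629\right) = \frac{3}{8} \left(-629\right) = - \frac{1887}{8}$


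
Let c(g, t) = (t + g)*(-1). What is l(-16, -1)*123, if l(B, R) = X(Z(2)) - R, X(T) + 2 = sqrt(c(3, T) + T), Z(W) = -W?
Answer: -123 + 123*I*sqrt(3) ≈ -123.0 + 213.04*I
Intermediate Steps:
c(g, t) = -g - t (c(g, t) = (g + t)*(-1) = -g - t)
X(T) = -2 + I*sqrt(3) (X(T) = -2 + sqrt((-1*3 - T) + T) = -2 + sqrt((-3 - T) + T) = -2 + sqrt(-3) = -2 + I*sqrt(3))
l(B, R) = -2 - R + I*sqrt(3) (l(B, R) = (-2 + I*sqrt(3)) - R = -2 - R + I*sqrt(3))
l(-16, -1)*123 = (-2 - 1*(-1) + I*sqrt(3))*123 = (-2 + 1 + I*sqrt(3))*123 = (-1 + I*sqrt(3))*123 = -123 + 123*I*sqrt(3)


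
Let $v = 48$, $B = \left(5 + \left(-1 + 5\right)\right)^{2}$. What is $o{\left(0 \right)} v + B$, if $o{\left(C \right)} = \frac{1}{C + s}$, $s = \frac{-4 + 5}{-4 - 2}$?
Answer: $-207$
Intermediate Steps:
$B = 81$ ($B = \left(5 + 4\right)^{2} = 9^{2} = 81$)
$s = - \frac{1}{6}$ ($s = 1 \frac{1}{-6} = 1 \left(- \frac{1}{6}\right) = - \frac{1}{6} \approx -0.16667$)
$o{\left(C \right)} = \frac{1}{- \frac{1}{6} + C}$ ($o{\left(C \right)} = \frac{1}{C - \frac{1}{6}} = \frac{1}{- \frac{1}{6} + C}$)
$o{\left(0 \right)} v + B = \frac{6}{-1 + 6 \cdot 0} \cdot 48 + 81 = \frac{6}{-1 + 0} \cdot 48 + 81 = \frac{6}{-1} \cdot 48 + 81 = 6 \left(-1\right) 48 + 81 = \left(-6\right) 48 + 81 = -288 + 81 = -207$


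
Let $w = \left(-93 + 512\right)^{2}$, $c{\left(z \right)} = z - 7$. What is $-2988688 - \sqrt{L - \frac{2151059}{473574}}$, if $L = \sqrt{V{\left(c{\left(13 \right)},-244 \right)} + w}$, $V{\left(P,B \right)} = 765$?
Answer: $-2988688 - \frac{\sqrt{-1018685614866 + 224272333476 \sqrt{176326}}}{473574} \approx -2.9887 \cdot 10^{6}$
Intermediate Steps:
$c{\left(z \right)} = -7 + z$ ($c{\left(z \right)} = z - 7 = -7 + z$)
$w = 175561$ ($w = 419^{2} = 175561$)
$L = \sqrt{176326}$ ($L = \sqrt{765 + 175561} = \sqrt{176326} \approx 419.91$)
$-2988688 - \sqrt{L - \frac{2151059}{473574}} = -2988688 - \sqrt{\sqrt{176326} - \frac{2151059}{473574}} = -2988688 - \sqrt{- \frac{2151059}{473574} + \sqrt{176326}}$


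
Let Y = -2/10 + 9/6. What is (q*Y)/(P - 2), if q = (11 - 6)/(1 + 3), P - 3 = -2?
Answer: -13/8 ≈ -1.6250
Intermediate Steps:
P = 1 (P = 3 - 2 = 1)
Y = 13/10 (Y = -2*⅒ + 9*(⅙) = -⅕ + 3/2 = 13/10 ≈ 1.3000)
q = 5/4 ≈ 1.2500
(q*Y)/(P - 2) = ((5/4)*(13/10))/(1 - 2) = (13/8)/(-1) = (13/8)*(-1) = -13/8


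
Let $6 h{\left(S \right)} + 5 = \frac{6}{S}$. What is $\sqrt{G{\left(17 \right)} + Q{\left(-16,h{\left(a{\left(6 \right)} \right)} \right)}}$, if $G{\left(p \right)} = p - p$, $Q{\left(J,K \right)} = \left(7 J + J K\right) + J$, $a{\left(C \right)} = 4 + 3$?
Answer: $\frac{2 i \sqrt{12894}}{21} \approx 10.814 i$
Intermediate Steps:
$a{\left(C \right)} = 7$
$h{\left(S \right)} = - \frac{5}{6} + \frac{1}{S}$ ($h{\left(S \right)} = - \frac{5}{6} + \frac{6 \frac{1}{S}}{6} = - \frac{5}{6} + \frac{1}{S}$)
$Q{\left(J,K \right)} = 8 J + J K$
$G{\left(p \right)} = 0$
$\sqrt{G{\left(17 \right)} + Q{\left(-16,h{\left(a{\left(6 \right)} \right)} \right)}} = \sqrt{0 - 16 \left(8 - \left(\frac{5}{6} - \frac{1}{7}\right)\right)} = \sqrt{0 - 16 \left(8 + \left(- \frac{5}{6} + \frac{1}{7}\right)\right)} = \sqrt{0 - 16 \left(8 - \frac{29}{42}\right)} = \sqrt{0 - \frac{2456}{21}} = \sqrt{- \frac{2456}{21}} = \frac{2 i \sqrt{12894}}{21}$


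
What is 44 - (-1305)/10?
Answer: 349/2 ≈ 174.50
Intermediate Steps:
44 - (-1305)/10 = 44 - 29*(-9/2) = 44 + 261/2 = 349/2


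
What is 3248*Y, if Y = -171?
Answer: -555408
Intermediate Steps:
3248*Y = 3248*(-171) = -555408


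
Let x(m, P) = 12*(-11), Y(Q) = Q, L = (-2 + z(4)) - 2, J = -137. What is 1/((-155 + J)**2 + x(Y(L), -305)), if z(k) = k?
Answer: 1/85132 ≈ 1.1746e-5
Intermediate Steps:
L = 0 (L = (-2 + 4) - 2 = 2 - 2 = 0)
x(m, P) = -132
1/((-155 + J)**2 + x(Y(L), -305)) = 1/((-155 - 137)**2 - 132) = 1/((-292)**2 - 132) = 1/(85264 - 132) = 1/85132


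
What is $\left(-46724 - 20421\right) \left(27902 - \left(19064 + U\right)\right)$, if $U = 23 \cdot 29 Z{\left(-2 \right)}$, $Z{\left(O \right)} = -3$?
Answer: $-727784655$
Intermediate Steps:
$U = -2001$ ($U = 23 \cdot 29 \left(-3\right) = 667 \left(-3\right) = -2001$)
$\left(-46724 - 20421\right) \left(27902 - \left(19064 + U\right)\right) = \left(-46724 - 20421\right) \left(27902 - 17063\right) = - 67145 \left(27902 + \left(-19064 + 2001\right)\right) = - 67145 \left(27902 - 17063\right) = \left(-67145\right) 10839 = -727784655$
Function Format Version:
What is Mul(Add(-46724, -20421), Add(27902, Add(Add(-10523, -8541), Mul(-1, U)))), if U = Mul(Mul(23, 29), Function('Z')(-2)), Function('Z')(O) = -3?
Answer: -727784655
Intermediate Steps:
U = -2001 (U = Mul(Mul(23, 29), -3) = Mul(667, -3) = -2001)
Mul(Add(-46724, -20421), Add(27902, Add(Add(-10523, -8541), Mul(-1, U)))) = Mul(Add(-46724, -20421), Add(27902, Add(Add(-10523, -8541), Mul(-1, -2001)))) = Mul(-67145, Add(27902, Add(-19064, 2001))) = Mul(-67145, Add(27902, -17063)) = Mul(-67145, 10839) = -727784655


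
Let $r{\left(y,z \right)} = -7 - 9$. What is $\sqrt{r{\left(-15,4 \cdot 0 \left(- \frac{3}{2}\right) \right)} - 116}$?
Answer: $2 i \sqrt{33} \approx 11.489 i$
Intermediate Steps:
$r{\left(y,z \right)} = -16$ ($r{\left(y,z \right)} = -7 - 9 = -16$)
$\sqrt{r{\left(-15,4 \cdot 0 \left(- \frac{3}{2}\right) \right)} - 116} = \sqrt{-16 - 116} = \sqrt{-132} = 2 i \sqrt{33}$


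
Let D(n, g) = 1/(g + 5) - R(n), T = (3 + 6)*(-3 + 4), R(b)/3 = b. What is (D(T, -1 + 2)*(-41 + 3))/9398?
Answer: 3059/28194 ≈ 0.10850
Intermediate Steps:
R(b) = 3*b
T = 9 (T = 9*1 = 9)
D(n, g) = 1/(5 + g) - 3*n (D(n, g) = 1/(g + 5) - 3*n = 1/(5 + g) - 3*n)
(D(T, -1 + 2)*(-41 + 3))/9398 = (((1 - 15*9 - 3*(-1 + 2)*9)/(5 + (-1 + 2)))*(-41 + 3))/9398 = (((1 - 135 - 3*1*9)/(5 + 1))*(-38))*(1/9398) = (((1 - 135 - 27)/6)*(-38))*(1/9398) = (((1/6)*(-161))*(-38))*(1/9398) = -161/6*(-38)*(1/9398) = (3059/3)*(1/9398) = 3059/28194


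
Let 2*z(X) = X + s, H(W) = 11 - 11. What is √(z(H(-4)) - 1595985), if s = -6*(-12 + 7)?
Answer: 3*I*√177330 ≈ 1263.3*I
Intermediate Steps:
s = 30 (s = -6*(-5) = 30)
H(W) = 0
z(X) = 15 + X/2 (z(X) = (X + 30)/2 = (30 + X)/2 = 15 + X/2)
√(z(H(-4)) - 1595985) = √((15 + (½)*0) - 1595985) = √((15 + 0) - 1595985) = √(15 - 1595985) = √(-1595970) = 3*I*√177330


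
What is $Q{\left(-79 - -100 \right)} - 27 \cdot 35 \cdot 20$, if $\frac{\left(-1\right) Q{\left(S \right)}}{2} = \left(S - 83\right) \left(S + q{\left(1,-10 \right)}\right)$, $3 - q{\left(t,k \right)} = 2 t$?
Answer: $-16172$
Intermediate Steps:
$q{\left(t,k \right)} = 3 - 2 t$
$Q{\left(S \right)} = - 2 \left(1 + S\right) \left(-83 + S\right)$ ($Q{\left(S \right)} = - 2 \left(S - 83\right) \left(S + \left(3 - 2\right)\right) = - 2 \left(-83 + S\right) \left(S + \left(3 - 2\right)\right) = - 2 \left(-83 + S\right) \left(S + 1\right) = - 2 \left(-83 + S\right) \left(1 + S\right) = - 2 \left(1 + S\right) \left(-83 + S\right)$)
$Q{\left(-79 - -100 \right)} - 27 \cdot 35 \cdot 20 = \left(166 - 2 \left(-79 - -100\right)^{2} + 164 \left(-79 - -100\right)\right) - 27 \cdot 35 \cdot 20 = \left(166 - 2 \left(-79 + 100\right)^{2} + 164 \left(-79 + 100\right)\right) - 945 \cdot 20 = \left(166 - 2 \cdot 21^{2} + 164 \cdot 21\right) - 18900 = \left(166 - 882 + 3444\right) - 18900 = 2728 - 18900 = -16172$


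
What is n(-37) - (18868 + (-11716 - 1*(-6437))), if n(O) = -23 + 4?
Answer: -13608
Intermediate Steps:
n(O) = -19
n(-37) - (18868 + (-11716 - 1*(-6437))) = -19 - (18868 + (-11716 - 1*(-6437))) = -19 - (18868 + (-11716 + 6437)) = -19 - (18868 - 5279) = -19 - 1*13589 = -19 - 13589 = -13608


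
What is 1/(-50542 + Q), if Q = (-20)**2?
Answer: -1/50142 ≈ -1.9943e-5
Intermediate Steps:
Q = 400
1/(-50542 + Q) = 1/(-50542 + 400) = 1/(-50142) = -1/50142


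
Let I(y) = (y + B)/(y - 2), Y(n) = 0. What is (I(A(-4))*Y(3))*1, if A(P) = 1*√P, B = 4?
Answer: 0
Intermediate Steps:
A(P) = √P
I(y) = (4 + y)/(-2 + y) (I(y) = (y + 4)/(y - 2) = (4 + y)/(-2 + y))
(I(A(-4))*Y(3))*1 = (((4 + √(-4))/(-2 + √(-4)))*0)*1 = (((4 + 2*I)/(-2 + 2*I))*0)*1 = ((((-2 - 2*I)/8)*(4 + 2*I))*0)*1 = (((-2 - 2*I)*(4 + 2*I)/8)*0)*1 = 0*1 = 0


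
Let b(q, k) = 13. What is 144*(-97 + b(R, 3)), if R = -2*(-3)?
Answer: -12096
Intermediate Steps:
R = 6
144*(-97 + b(R, 3)) = 144*(-97 + 13) = 144*(-84) = -12096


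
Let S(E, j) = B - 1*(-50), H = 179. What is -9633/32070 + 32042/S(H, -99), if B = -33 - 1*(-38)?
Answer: 13694095/23518 ≈ 582.28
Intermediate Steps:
B = 5 (B = -33 + 38 = 5)
S(E, j) = 55 (S(E, j) = 5 - 1*(-50) = 5 + 50 = 55)
-9633/32070 + 32042/S(H, -99) = -9633/32070 + 32042/55 = -9633*1/32070 + 32042*(1/55) = -3211/10690 + 32042/55 = 13694095/23518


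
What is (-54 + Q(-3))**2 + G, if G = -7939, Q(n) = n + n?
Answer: -4339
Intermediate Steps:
Q(n) = 2*n
(-54 + Q(-3))**2 + G = (-54 + 2*(-3))**2 - 7939 = (-54 - 6)**2 - 7939 = (-60)**2 - 7939 = 3600 - 7939 = -4339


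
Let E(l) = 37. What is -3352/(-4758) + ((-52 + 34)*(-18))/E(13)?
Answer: 832808/88023 ≈ 9.4613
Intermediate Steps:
-3352/(-4758) + ((-52 + 34)*(-18))/E(13) = -3352/(-4758) + ((-52 + 34)*(-18))/37 = -3352*(-1/4758) - 18*(-18)*(1/37) = 1676/2379 + 324*(1/37) = 1676/2379 + 324/37 = 832808/88023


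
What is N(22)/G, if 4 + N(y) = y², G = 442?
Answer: 240/221 ≈ 1.0860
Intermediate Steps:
N(y) = -4 + y²
N(22)/G = (-4 + 22²)/442 = (-4 + 484)*(1/442) = 480*(1/442) = 240/221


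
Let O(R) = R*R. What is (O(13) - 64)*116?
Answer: 12180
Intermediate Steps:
O(R) = R**2
(O(13) - 64)*116 = (13**2 - 64)*116 = (169 - 64)*116 = 105*116 = 12180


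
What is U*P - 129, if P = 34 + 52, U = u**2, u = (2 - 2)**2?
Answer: -129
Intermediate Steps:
u = 0 (u = 0**2 = 0)
U = 0 (U = 0**2 = 0)
P = 86
U*P - 129 = 0*86 - 129 = 0 - 129 = -129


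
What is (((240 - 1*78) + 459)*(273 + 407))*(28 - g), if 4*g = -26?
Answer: 14568660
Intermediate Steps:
g = -13/2 (g = (¼)*(-26) = -13/2 ≈ -6.5000)
(((240 - 1*78) + 459)*(273 + 407))*(28 - g) = (((240 - 1*78) + 459)*(273 + 407))*(28 - 1*(-13/2)) = (((240 - 78) + 459)*680)*(28 + 13/2) = ((162 + 459)*680)*(69/2) = (621*680)*(69/2) = 422280*(69/2) = 14568660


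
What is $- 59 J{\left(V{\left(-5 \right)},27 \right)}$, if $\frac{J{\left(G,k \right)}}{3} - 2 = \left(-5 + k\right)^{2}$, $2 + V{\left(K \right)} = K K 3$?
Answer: $-86022$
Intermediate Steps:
$V{\left(K \right)} = -2 + 3 K^{2}$ ($V{\left(K \right)} = -2 + K K 3 = -2 + K^{2} \cdot 3 = -2 + 3 K^{2}$)
$J{\left(G,k \right)} = 6 + 3 \left(-5 + k\right)^{2}$
$- 59 J{\left(V{\left(-5 \right)},27 \right)} = - 59 \left(6 + 3 \left(-5 + 27\right)^{2}\right) = - 59 \left(6 + 3 \cdot 22^{2}\right) = - 59 \left(6 + 3 \cdot 484\right) = - 59 \left(6 + 1452\right) = \left(-59\right) 1458 = -86022$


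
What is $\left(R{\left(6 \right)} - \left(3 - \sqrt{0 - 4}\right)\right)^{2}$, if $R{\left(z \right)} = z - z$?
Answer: $5 - 12 i \approx 5.0 - 12.0 i$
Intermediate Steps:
$R{\left(z \right)} = 0$
$\left(R{\left(6 \right)} - \left(3 - \sqrt{0 - 4}\right)\right)^{2} = \left(0 - \left(3 - \sqrt{0 - 4}\right)\right)^{2} = \left(0 - \left(3 - \sqrt{-4}\right)\right)^{2} = \left(0 - \left(3 - 2 i\right)\right)^{2} = \left(-3 + 2 i\right)^{2}$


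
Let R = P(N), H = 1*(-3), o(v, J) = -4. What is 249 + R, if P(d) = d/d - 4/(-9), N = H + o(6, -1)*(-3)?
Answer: 2254/9 ≈ 250.44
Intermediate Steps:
H = -3
N = 9 (N = -3 - 4*(-3) = -3 + 12 = 9)
P(d) = 13/9 (P(d) = 1 - 4*(-1/9) = 1 + 4/9 = 13/9)
R = 13/9 ≈ 1.4444
249 + R = 249 + 13/9 = 2254/9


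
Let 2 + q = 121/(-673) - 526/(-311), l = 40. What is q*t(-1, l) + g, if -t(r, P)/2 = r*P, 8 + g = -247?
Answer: -61551385/209303 ≈ -294.08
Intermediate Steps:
g = -255 (g = -8 - 247 = -255)
q = -102239/209303 (q = -2 + (121/(-673) - 526/(-311)) = -2 + (121*(-1/673) - 526*(-1/311)) = -2 + (-121/673 + 526/311) = -2 + 316367/209303 = -102239/209303 ≈ -0.48847)
t(r, P) = -2*P*r (t(r, P) = -2*r*P = -2*P*r)
q*t(-1, l) + g = -(-204478)*40*(-1)/209303 - 255 = -102239/209303*80 - 255 = -8179120/209303 - 255 = -61551385/209303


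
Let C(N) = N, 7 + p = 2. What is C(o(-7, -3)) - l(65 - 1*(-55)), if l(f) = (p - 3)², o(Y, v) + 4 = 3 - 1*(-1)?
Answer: -64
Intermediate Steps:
o(Y, v) = 0 (o(Y, v) = -4 + (3 - 1*(-1)) = -4 + (3 + 1) = -4 + 4 = 0)
p = -5 (p = -7 + 2 = -5)
l(f) = 64 (l(f) = (-5 - 3)² = (-8)² = 64)
C(o(-7, -3)) - l(65 - 1*(-55)) = 0 - 1*64 = 0 - 64 = -64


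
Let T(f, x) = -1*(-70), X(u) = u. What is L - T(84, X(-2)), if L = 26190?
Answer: 26120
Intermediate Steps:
T(f, x) = 70
L - T(84, X(-2)) = 26190 - 1*70 = 26190 - 70 = 26120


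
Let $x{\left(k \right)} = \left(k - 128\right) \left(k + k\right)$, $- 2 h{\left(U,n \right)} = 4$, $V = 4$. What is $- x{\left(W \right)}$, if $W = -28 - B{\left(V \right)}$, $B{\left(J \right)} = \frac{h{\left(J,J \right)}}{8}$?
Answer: $- \frac{69153}{8} \approx -8644.1$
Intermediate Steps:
$h{\left(U,n \right)} = -2$ ($h{\left(U,n \right)} = \left(- \frac{1}{2}\right) 4 = -2$)
$B{\left(J \right)} = - \frac{1}{4}$ ($B{\left(J \right)} = - \frac{2}{8} = \left(-2\right) \frac{1}{8} = - \frac{1}{4}$)
$W = - \frac{111}{4}$ ($W = -28 - - \frac{1}{4} = -28 + \frac{1}{4} = - \frac{111}{4} \approx -27.75$)
$x{\left(k \right)} = 2 k \left(-128 + k\right)$ ($x{\left(k \right)} = \left(-128 + k\right) 2 k = 2 k \left(-128 + k\right)$)
$- x{\left(W \right)} = - \frac{2 \left(-111\right) \left(-128 - \frac{111}{4}\right)}{4} = - \frac{2 \left(-111\right) \left(-623\right)}{4 \cdot 4} = \left(-1\right) \frac{69153}{8} = - \frac{69153}{8}$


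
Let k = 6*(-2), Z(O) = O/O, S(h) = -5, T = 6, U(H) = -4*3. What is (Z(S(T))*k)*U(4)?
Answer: 144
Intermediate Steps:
U(H) = -12
Z(O) = 1
k = -12
(Z(S(T))*k)*U(4) = (1*(-12))*(-12) = -12*(-12) = 144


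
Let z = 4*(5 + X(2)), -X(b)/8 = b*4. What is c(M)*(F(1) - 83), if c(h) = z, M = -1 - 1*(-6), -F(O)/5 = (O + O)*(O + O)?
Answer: 24308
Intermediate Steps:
X(b) = -32*b (X(b) = -8*b*4 = -32*b)
F(O) = -20*O² (F(O) = -5*(O + O)*(O + O) = -5*2*O*2*O = -20*O²)
z = -236 (z = 4*(5 - 32*2) = 4*(5 - 64) = 4*(-59) = -236)
M = 5 (M = -1 + 6 = 5)
c(h) = -236
c(M)*(F(1) - 83) = -236*(-20*1² - 83) = -236*(-20*1 - 83) = -236*(-20 - 83) = -236*(-103) = 24308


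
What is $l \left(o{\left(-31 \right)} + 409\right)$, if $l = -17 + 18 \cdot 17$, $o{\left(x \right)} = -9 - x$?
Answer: $124559$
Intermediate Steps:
$l = 289$ ($l = -17 + 306 = 289$)
$l \left(o{\left(-31 \right)} + 409\right) = 289 \left(\left(-9 - -31\right) + 409\right) = 289 \left(\left(-9 + 31\right) + 409\right) = 289 \left(22 + 409\right) = 289 \cdot 431 = 124559$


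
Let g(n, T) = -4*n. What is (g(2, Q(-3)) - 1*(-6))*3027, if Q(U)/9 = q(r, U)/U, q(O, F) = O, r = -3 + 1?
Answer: -6054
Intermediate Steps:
r = -2
Q(U) = -18/U (Q(U) = 9*(-2/U) = -18/U)
(g(2, Q(-3)) - 1*(-6))*3027 = (-4*2 - 1*(-6))*3027 = (-8 + 6)*3027 = -2*3027 = -6054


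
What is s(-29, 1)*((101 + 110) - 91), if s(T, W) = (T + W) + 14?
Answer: -1680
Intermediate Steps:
s(T, W) = 14 + T + W
s(-29, 1)*((101 + 110) - 91) = (14 - 29 + 1)*((101 + 110) - 91) = -14*(211 - 91) = -14*120 = -1680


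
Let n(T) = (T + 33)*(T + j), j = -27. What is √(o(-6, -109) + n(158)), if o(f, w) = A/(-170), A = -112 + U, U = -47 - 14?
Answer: √723136310/170 ≈ 158.18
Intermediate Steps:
U = -61
A = -173 (A = -112 - 61 = -173)
n(T) = (-27 + T)*(33 + T) (n(T) = (T + 33)*(T - 27) = (33 + T)*(-27 + T) = (-27 + T)*(33 + T))
o(f, w) = 173/170 (o(f, w) = -173/(-170) = -173*(-1/170) = 173/170)
√(o(-6, -109) + n(158)) = √(173/170 + (-891 + 158² + 6*158)) = √(173/170 + (-891 + 24964 + 948)) = √(173/170 + 25021) = √(4253743/170) = √723136310/170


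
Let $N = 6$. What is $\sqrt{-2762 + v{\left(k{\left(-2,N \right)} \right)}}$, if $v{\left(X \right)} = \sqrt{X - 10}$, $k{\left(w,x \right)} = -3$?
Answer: $\sqrt{-2762 + i \sqrt{13}} \approx 0.0343 + 52.555 i$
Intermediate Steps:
$v{\left(X \right)} = \sqrt{-10 + X}$
$\sqrt{-2762 + v{\left(k{\left(-2,N \right)} \right)}} = \sqrt{-2762 + \sqrt{-10 - 3}} = \sqrt{-2762 + \sqrt{-13}} = \sqrt{-2762 + i \sqrt{13}}$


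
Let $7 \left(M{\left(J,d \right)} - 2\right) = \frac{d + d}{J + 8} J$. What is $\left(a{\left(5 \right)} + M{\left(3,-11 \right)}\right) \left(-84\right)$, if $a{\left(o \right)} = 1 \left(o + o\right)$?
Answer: $-936$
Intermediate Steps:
$a{\left(o \right)} = 2 o$ ($a{\left(o \right)} = 1 \cdot 2 o = 2 o$)
$M{\left(J,d \right)} = 2 + \frac{2 J d}{7 \left(8 + J\right)}$ ($M{\left(J,d \right)} = 2 + \frac{\frac{d + d}{J + 8} J}{7} = 2 + \frac{\frac{2 d}{8 + J} J}{7} = 2 + \frac{2 J d \frac{1}{8 + J}}{7} = 2 + \frac{2 J d}{7 \left(8 + J\right)}$)
$\left(a{\left(5 \right)} + M{\left(3,-11 \right)}\right) \left(-84\right) = \left(2 \cdot 5 + \frac{2 \left(56 + 7 \cdot 3 + 3 \left(-11\right)\right)}{7 \left(8 + 3\right)}\right) \left(-84\right) = \left(10 + \frac{2 \left(56 + 21 - 33\right)}{7 \cdot 11}\right) \left(-84\right) = \left(10 + \frac{2}{7} \cdot \frac{1}{11} \cdot 44\right) \left(-84\right) = \left(10 + \frac{8}{7}\right) \left(-84\right) = \frac{78}{7} \left(-84\right) = -936$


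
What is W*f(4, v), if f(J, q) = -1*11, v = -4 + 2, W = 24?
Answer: -264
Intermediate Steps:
v = -2
f(J, q) = -11
W*f(4, v) = 24*(-11) = -264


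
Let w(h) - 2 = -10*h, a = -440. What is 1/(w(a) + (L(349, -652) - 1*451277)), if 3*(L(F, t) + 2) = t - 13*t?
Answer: -1/444269 ≈ -2.2509e-6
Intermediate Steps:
L(F, t) = -2 - 4*t (L(F, t) = -2 + (t - 13*t)/3 = -2 + (-12*t)/3 = -2 - 4*t)
w(h) = 2 - 10*h
1/(w(a) + (L(349, -652) - 1*451277)) = 1/((2 - 10*(-440)) + ((-2 - 4*(-652)) - 1*451277)) = 1/((2 + 4400) + ((-2 + 2608) - 451277)) = 1/(4402 + (2606 - 451277)) = 1/(4402 - 448671) = 1/(-444269) = -1/444269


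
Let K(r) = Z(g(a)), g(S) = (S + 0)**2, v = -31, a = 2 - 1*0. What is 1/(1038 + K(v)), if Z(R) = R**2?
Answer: 1/1054 ≈ 0.00094877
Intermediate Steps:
a = 2 (a = 2 + 0 = 2)
g(S) = S**2
K(r) = 16 (K(r) = (2**2)**2 = 4**2 = 16)
1/(1038 + K(v)) = 1/(1038 + 16) = 1/1054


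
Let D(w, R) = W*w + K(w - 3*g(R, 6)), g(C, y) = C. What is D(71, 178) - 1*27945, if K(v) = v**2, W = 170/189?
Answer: 35246206/189 ≈ 1.8649e+5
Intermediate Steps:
W = 170/189 (W = 170*(1/189) = 170/189 ≈ 0.89947)
D(w, R) = (w - 3*R)**2 + 170*w/189 (D(w, R) = 170*w/189 + (w - 3*R)**2 = (w - 3*R)**2 + 170*w/189)
D(71, 178) - 1*27945 = ((-1*71 + 3*178)**2 + (170/189)*71) - 1*27945 = ((-71 + 534)**2 + 12070/189) - 27945 = (463**2 + 12070/189) - 27945 = (214369 + 12070/189) - 27945 = 40527811/189 - 27945 = 35246206/189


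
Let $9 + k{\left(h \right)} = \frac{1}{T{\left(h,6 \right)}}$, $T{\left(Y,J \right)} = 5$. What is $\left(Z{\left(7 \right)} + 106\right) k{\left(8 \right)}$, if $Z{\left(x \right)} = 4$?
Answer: $-968$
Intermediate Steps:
$k{\left(h \right)} = - \frac{44}{5}$ ($k{\left(h \right)} = -9 + \frac{1}{5} = - \frac{44}{5}$)
$\left(Z{\left(7 \right)} + 106\right) k{\left(8 \right)} = \left(4 + 106\right) \left(- \frac{44}{5}\right) = 110 \left(- \frac{44}{5}\right) = -968$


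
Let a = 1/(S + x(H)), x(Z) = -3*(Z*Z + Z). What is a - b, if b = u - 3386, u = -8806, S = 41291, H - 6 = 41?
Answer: 420904417/34523 ≈ 12192.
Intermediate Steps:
H = 47 (H = 6 + 41 = 47)
x(Z) = -3*Z - 3*Z**2 (x(Z) = -3*(Z**2 + Z) = -3*(Z + Z**2) = -3*Z - 3*Z**2)
a = 1/34523 (a = 1/(41291 - 3*47*(1 + 47)) = 1/(41291 - 3*47*48) = 1/(41291 - 6768) = 1/34523 ≈ 2.8966e-5)
b = -12192 (b = -8806 - 3386 = -12192)
a - b = 1/34523 - 1*(-12192) = 1/34523 + 12192 = 420904417/34523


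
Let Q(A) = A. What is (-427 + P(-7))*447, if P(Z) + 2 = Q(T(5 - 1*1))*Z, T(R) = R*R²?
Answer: -392019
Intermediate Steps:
T(R) = R³
P(Z) = -2 + 64*Z (P(Z) = -2 + (5 - 1*1)³*Z = -2 + (5 - 1)³*Z = -2 + 4³*Z = -2 + 64*Z)
(-427 + P(-7))*447 = (-427 + (-2 + 64*(-7)))*447 = (-427 + (-2 - 448))*447 = (-427 - 450)*447 = -877*447 = -392019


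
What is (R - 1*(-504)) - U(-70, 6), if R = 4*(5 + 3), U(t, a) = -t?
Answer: 466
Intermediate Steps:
R = 32 (R = 4*8 = 32)
(R - 1*(-504)) - U(-70, 6) = (32 - 1*(-504)) - (-1)*(-70) = (32 + 504) - 1*70 = 536 - 70 = 466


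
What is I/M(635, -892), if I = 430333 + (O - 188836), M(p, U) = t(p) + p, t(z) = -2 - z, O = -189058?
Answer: -52439/2 ≈ -26220.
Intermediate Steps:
M(p, U) = -2 (M(p, U) = (-2 - p) + p = -2)
I = 52439 (I = 430333 + (-189058 - 188836) = 430333 - 377894 = 52439)
I/M(635, -892) = 52439/(-2) = 52439*(-1/2) = -52439/2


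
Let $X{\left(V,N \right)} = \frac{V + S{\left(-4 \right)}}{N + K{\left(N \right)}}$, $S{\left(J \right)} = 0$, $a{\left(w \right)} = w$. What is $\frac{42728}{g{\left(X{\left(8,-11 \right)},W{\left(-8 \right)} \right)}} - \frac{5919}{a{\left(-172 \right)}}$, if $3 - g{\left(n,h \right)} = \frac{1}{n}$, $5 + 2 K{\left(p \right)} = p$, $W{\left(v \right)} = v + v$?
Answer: $\frac{1373215}{172} \approx 7983.8$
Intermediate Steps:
$W{\left(v \right)} = 2 v$
$K{\left(p \right)} = - \frac{5}{2} + \frac{p}{2}$
$X{\left(V,N \right)} = \frac{V}{- \frac{5}{2} + \frac{3 N}{2}}$ ($X{\left(V,N \right)} = \frac{V + 0}{N + \left(- \frac{5}{2} + \frac{N}{2}\right)} = \frac{V}{- \frac{5}{2} + \frac{3 N}{2}}$)
$g{\left(n,h \right)} = 3 - \frac{1}{n}$
$\frac{42728}{g{\left(X{\left(8,-11 \right)},W{\left(-8 \right)} \right)}} - \frac{5919}{a{\left(-172 \right)}} = \frac{42728}{3 - \frac{1}{2 \cdot 8 \frac{1}{-5 + 3 \left(-11\right)}}} - \frac{5919}{-172} = \frac{42728}{3 - \frac{1}{2 \cdot 8 \frac{1}{-5 - 33}}} - - \frac{5919}{172} = \frac{42728}{3 - \frac{1}{2 \cdot 8 \frac{1}{-38}}} + \frac{5919}{172} = \frac{42728}{3 - \frac{1}{2 \cdot 8 \left(- \frac{1}{38}\right)}} + \frac{5919}{172} = \frac{42728}{3 - \frac{1}{- \frac{8}{19}}} + \frac{5919}{172} = \frac{42728}{3 - - \frac{19}{8}} + \frac{5919}{172} = \frac{42728}{3 + \frac{19}{8}} + \frac{5919}{172} = \frac{42728}{\frac{43}{8}} + \frac{5919}{172} = 42728 \cdot \frac{8}{43} + \frac{5919}{172} = \frac{341824}{43} + \frac{5919}{172} = \frac{1373215}{172}$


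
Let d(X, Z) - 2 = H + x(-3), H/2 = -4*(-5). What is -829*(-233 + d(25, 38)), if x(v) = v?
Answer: 160826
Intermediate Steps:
H = 40 (H = 2*(-4*(-5)) = 2*20 = 40)
d(X, Z) = 39 (d(X, Z) = 2 + (40 - 3) = 2 + 37 = 39)
-829*(-233 + d(25, 38)) = -829*(-233 + 39) = -829*(-194) = 160826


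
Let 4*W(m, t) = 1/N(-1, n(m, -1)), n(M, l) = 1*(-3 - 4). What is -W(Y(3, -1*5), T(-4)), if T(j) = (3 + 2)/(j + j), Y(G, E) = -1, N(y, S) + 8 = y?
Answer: 1/36 ≈ 0.027778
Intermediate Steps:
n(M, l) = -7 (n(M, l) = 1*(-7) = -7)
N(y, S) = -8 + y
T(j) = 5/(2*j) (T(j) = 5/((2*j)) = 5*(1/(2*j)) = 5/(2*j))
W(m, t) = -1/36 (W(m, t) = 1/(4*(-8 - 1)) = (¼)/(-9) = (¼)*(-⅑) = -1/36)
-W(Y(3, -1*5), T(-4)) = -1*(-1/36) = 1/36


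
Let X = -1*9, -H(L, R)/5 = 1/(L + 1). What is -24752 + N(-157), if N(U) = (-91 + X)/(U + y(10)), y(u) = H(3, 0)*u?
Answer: -8390728/339 ≈ -24751.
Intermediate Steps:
H(L, R) = -5/(1 + L) (H(L, R) = -5/(L + 1) = -5/(1 + L))
y(u) = -5*u/4 (y(u) = (-5/(1 + 3))*u = (-5/4)*u = (-5*¼)*u = -5*u/4)
X = -9
N(U) = -100/(-25/2 + U) (N(U) = (-91 - 9)/(U - 5/4*10) = -100/(U - 25/2) = -100/(-25/2 + U))
-24752 + N(-157) = -24752 - 200/(-25 + 2*(-157)) = -24752 - 200/(-25 - 314) = -24752 - 200/(-339) = -24752 - 200*(-1/339) = -24752 + 200/339 = -8390728/339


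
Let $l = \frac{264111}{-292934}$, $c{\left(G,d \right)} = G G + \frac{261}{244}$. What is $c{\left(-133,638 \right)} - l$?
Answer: $\frac{632239011601}{35737948} \approx 17691.0$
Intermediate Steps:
$c{\left(G,d \right)} = \frac{261}{244} + G^{2}$ ($c{\left(G,d \right)} = G^{2} + 261 \cdot \frac{1}{244} = G^{2} + \frac{261}{244} = \frac{261}{244} + G^{2}$)
$l = - \frac{264111}{292934}$ ($l = 264111 \left(- \frac{1}{292934}\right) = - \frac{264111}{292934} \approx -0.90161$)
$c{\left(-133,638 \right)} - l = \left(\frac{261}{244} + \left(-133\right)^{2}\right) - - \frac{264111}{292934} = \left(\frac{261}{244} + 17689\right) + \frac{264111}{292934} = \frac{4316377}{244} + \frac{264111}{292934} = \frac{632239011601}{35737948}$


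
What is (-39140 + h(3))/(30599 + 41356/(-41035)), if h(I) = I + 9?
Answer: -1605617480/1255588609 ≈ -1.2788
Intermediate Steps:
h(I) = 9 + I
(-39140 + h(3))/(30599 + 41356/(-41035)) = (-39140 + (9 + 3))/(30599 + 41356/(-41035)) = (-39140 + 12)/(30599 + 41356*(-1/41035)) = -39128/(30599 - 41356/41035) = -39128/1255588609/41035 = -39128*41035/1255588609 = -1605617480/1255588609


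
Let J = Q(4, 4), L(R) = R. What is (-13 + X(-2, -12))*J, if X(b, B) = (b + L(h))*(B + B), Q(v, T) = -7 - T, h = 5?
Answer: 935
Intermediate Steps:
J = -11 (J = -7 - 1*4 = -7 - 4 = -11)
X(b, B) = 2*B*(5 + b) (X(b, B) = (b + 5)*(B + B) = (5 + b)*(2*B) = 2*B*(5 + b))
(-13 + X(-2, -12))*J = (-13 + 2*(-12)*(5 - 2))*(-11) = (-13 + 2*(-12)*3)*(-11) = (-13 - 72)*(-11) = -85*(-11) = 935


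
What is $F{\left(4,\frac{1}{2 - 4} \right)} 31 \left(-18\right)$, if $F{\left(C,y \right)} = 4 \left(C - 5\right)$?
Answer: $2232$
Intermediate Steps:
$F{\left(C,y \right)} = -20 + 4 C$ ($F{\left(C,y \right)} = 4 \left(C - 5\right) = 4 \left(-5 + C\right) = -20 + 4 C$)
$F{\left(4,\frac{1}{2 - 4} \right)} 31 \left(-18\right) = \left(-20 + 4 \cdot 4\right) 31 \left(-18\right) = \left(-20 + 16\right) 31 \left(-18\right) = \left(-4\right) 31 \left(-18\right) = \left(-124\right) \left(-18\right) = 2232$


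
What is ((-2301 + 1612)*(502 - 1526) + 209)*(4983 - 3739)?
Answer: 877946780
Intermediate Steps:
((-2301 + 1612)*(502 - 1526) + 209)*(4983 - 3739) = (-689*(-1024) + 209)*1244 = (705536 + 209)*1244 = 705745*1244 = 877946780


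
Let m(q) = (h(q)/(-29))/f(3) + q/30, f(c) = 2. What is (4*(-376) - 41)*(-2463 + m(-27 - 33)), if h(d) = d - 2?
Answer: 110396430/29 ≈ 3.8068e+6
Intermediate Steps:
h(d) = -2 + d
m(q) = 1/29 + 7*q/435 (m(q) = ((-2 + q)/(-29))/2 + q/30 = ((-2 + q)*(-1/29))*(1/2) + q*(1/30) = (2/29 - q/29)*(1/2) + q/30 = (1/29 - q/58) + q/30 = 1/29 + 7*q/435)
(4*(-376) - 41)*(-2463 + m(-27 - 33)) = (4*(-376) - 41)*(-2463 + (1/29 + 7*(-27 - 33)/435)) = (-1504 - 41)*(-2463 + (1/29 + (7/435)*(-60))) = -1545*(-2463 + (1/29 - 28/29)) = -1545*(-2463 - 27/29) = -1545*(-71454/29) = 110396430/29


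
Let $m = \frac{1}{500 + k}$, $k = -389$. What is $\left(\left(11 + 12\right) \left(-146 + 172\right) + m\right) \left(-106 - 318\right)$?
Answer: $- \frac{28144696}{111} \approx -2.5356 \cdot 10^{5}$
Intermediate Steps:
$m = \frac{1}{111}$ ($m = \frac{1}{500 - 389} = \frac{1}{111} \approx 0.009009$)
$\left(\left(11 + 12\right) \left(-146 + 172\right) + m\right) \left(-106 - 318\right) = \left(\left(11 + 12\right) \left(-146 + 172\right) + \frac{1}{111}\right) \left(-106 - 318\right) = \left(23 \cdot 26 + \frac{1}{111}\right) \left(-424\right) = \left(598 + \frac{1}{111}\right) \left(-424\right) = \frac{66379}{111} \left(-424\right) = - \frac{28144696}{111}$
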